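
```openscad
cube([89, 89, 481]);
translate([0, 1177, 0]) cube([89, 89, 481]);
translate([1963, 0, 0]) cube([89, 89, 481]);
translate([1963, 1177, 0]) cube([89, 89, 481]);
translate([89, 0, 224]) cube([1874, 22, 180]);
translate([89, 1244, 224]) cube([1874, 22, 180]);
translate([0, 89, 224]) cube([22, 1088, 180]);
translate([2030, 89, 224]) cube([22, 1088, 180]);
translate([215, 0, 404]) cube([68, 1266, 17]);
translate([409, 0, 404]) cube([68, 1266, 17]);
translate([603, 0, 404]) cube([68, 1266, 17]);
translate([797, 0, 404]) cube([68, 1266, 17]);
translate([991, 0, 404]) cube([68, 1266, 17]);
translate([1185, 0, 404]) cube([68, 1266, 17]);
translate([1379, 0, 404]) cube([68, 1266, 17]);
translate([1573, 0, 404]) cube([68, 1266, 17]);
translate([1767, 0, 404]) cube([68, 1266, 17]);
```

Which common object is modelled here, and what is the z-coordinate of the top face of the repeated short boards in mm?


A bed frame. The slat-top height is 421 mm.

Four posts, four rails, and a row of slats — a bed frame. Slats sit on the rails at z = 224 + 180 = 404; with slat thickness 17, the top is 421 mm.


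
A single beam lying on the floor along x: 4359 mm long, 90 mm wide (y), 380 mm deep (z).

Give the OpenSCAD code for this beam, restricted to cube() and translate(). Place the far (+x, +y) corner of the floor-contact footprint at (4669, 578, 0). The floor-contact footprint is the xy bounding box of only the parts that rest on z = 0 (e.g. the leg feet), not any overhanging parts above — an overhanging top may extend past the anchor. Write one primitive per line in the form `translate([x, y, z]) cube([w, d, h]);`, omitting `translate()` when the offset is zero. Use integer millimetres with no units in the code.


translate([310, 488, 0]) cube([4359, 90, 380]);


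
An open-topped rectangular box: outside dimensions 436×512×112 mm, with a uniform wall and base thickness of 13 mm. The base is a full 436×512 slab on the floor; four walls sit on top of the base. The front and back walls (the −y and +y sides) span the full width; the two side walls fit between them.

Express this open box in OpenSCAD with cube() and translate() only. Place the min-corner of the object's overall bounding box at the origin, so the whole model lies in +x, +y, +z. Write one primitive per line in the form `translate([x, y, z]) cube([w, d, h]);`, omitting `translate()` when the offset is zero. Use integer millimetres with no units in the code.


cube([436, 512, 13]);
translate([0, 0, 13]) cube([436, 13, 99]);
translate([0, 499, 13]) cube([436, 13, 99]);
translate([0, 13, 13]) cube([13, 486, 99]);
translate([423, 13, 13]) cube([13, 486, 99]);


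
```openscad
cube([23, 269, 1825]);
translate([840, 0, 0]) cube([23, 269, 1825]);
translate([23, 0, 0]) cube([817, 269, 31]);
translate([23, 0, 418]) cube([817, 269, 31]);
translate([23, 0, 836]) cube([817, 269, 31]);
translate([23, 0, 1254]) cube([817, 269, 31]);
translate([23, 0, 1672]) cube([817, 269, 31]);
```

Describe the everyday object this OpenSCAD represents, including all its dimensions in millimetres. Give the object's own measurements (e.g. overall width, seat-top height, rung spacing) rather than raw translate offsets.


An open bookshelf. Two side panels, each 23 mm thick, 269 mm deep and 1825 mm tall, stand 863 mm apart (outside-to-outside). Between them sit 5 shelves, each 31 mm thick and 269 mm deep, spanning the full gap between the sides. The bottom shelf rests on the floor (its underside at z = 0) and the clear gap between one shelf's top and the next shelf's underside is 387 mm.


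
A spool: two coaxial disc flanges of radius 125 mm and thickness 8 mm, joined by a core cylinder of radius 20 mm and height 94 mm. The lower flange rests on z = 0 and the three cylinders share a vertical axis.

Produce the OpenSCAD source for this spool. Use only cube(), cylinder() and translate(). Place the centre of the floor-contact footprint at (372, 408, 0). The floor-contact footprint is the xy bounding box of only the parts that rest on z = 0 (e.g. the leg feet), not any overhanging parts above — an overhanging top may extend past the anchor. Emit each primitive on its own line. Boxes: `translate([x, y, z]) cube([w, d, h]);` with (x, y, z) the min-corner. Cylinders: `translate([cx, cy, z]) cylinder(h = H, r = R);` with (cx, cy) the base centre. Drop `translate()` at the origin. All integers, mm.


translate([372, 408, 0]) cylinder(h = 8, r = 125);
translate([372, 408, 8]) cylinder(h = 94, r = 20);
translate([372, 408, 102]) cylinder(h = 8, r = 125);


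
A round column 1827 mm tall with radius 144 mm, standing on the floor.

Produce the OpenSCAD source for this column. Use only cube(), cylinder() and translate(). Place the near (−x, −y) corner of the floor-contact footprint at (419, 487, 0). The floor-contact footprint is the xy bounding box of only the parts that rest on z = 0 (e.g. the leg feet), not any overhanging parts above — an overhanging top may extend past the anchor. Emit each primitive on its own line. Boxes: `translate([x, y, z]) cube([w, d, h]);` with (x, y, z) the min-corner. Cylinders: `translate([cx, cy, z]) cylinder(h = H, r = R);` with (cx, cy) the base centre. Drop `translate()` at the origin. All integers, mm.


translate([563, 631, 0]) cylinder(h = 1827, r = 144);


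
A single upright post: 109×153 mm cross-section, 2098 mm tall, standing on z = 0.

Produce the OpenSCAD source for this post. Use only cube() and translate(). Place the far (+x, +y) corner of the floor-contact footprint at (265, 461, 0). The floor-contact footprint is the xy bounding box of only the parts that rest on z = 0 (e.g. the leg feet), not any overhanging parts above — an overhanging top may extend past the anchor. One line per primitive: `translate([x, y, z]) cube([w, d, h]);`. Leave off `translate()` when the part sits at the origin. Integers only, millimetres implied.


translate([156, 308, 0]) cube([109, 153, 2098]);


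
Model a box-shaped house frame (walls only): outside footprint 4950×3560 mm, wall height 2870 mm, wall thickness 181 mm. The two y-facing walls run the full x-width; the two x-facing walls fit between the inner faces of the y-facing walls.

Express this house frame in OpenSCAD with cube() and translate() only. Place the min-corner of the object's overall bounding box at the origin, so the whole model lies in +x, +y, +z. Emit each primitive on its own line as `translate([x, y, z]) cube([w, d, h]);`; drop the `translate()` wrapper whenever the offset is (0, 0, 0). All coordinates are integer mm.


cube([4950, 181, 2870]);
translate([0, 3379, 0]) cube([4950, 181, 2870]);
translate([0, 181, 0]) cube([181, 3198, 2870]);
translate([4769, 181, 0]) cube([181, 3198, 2870]);


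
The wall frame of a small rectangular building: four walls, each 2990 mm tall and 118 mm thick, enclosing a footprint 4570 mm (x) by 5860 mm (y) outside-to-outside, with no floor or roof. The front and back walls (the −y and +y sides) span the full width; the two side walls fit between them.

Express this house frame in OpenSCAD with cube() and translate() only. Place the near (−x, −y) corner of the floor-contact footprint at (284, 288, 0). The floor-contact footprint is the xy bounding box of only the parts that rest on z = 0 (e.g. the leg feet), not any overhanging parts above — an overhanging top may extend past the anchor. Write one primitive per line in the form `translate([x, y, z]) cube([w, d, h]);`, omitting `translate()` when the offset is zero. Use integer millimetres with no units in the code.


translate([284, 288, 0]) cube([4570, 118, 2990]);
translate([284, 6030, 0]) cube([4570, 118, 2990]);
translate([284, 406, 0]) cube([118, 5624, 2990]);
translate([4736, 406, 0]) cube([118, 5624, 2990]);


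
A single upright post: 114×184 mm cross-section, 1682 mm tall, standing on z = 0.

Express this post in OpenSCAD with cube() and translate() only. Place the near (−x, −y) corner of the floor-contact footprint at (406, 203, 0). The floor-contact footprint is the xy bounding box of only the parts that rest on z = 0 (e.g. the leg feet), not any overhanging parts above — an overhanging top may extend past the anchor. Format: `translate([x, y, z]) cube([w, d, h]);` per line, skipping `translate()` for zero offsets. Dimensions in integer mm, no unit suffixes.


translate([406, 203, 0]) cube([114, 184, 1682]);


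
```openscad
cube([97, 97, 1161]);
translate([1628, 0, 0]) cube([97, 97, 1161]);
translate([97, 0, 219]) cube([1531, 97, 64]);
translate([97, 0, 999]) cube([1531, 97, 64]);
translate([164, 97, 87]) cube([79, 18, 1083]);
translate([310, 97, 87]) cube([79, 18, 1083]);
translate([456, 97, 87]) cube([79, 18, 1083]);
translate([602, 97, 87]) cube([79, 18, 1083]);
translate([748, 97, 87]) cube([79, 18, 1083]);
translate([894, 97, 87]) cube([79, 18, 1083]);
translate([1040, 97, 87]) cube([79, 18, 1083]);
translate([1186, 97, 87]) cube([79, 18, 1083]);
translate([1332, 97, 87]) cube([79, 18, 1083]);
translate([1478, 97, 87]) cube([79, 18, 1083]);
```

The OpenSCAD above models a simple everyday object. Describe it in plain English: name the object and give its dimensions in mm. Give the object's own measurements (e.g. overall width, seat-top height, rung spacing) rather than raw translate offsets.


A fence section. Two 97×97 mm posts, 1161 mm tall, stand on the floor with a clear span of 1531 mm between their inner faces. Two horizontal rails of 97×64 mm section span the gap between the posts with their undersides at z = 219 mm and z = 999 mm, flush with the posts' −y face. 10 pickets, each 79 mm wide, 18 mm thick and 1083 mm tall, are fixed to the +y face of the rails with their bottoms at z = 87 mm, spaced across the span with a 67 mm gap after the −x post and between neighbouring pickets, with 71 mm left before the +x post.


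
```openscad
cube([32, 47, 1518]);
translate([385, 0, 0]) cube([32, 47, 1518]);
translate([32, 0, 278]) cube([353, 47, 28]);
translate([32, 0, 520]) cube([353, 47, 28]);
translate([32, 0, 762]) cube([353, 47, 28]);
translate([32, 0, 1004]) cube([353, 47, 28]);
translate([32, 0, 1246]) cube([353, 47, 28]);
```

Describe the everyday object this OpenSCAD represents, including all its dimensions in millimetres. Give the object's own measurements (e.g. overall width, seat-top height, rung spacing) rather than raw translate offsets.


A straight ladder. Two 32×47 mm vertical rails, 1518 mm tall, stand 417 mm apart (outside-to-outside) with their front faces coplanar on the −y side. 5 rungs, each 47 mm deep and 28 mm tall, span between the inner faces of the rails, front faces flush with the rails. The lowest rung's underside is at z = 278 mm and rungs are spaced 242 mm apart (underside to underside).


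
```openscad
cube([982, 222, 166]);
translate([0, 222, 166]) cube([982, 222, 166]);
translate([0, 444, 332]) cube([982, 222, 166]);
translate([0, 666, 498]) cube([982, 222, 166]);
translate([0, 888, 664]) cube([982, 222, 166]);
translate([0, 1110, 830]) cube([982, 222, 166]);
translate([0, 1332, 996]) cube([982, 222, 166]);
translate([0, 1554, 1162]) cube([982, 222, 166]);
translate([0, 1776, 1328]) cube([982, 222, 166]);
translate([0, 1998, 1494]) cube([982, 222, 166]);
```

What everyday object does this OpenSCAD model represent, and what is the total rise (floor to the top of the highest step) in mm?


A staircase. The total rise is 1660 mm.

10 identical blocks, each offset up and back from the previous — a staircase. Each step is 166 mm tall and there are 10 of them, so the total rise is 10 × 166 = 1660 mm.


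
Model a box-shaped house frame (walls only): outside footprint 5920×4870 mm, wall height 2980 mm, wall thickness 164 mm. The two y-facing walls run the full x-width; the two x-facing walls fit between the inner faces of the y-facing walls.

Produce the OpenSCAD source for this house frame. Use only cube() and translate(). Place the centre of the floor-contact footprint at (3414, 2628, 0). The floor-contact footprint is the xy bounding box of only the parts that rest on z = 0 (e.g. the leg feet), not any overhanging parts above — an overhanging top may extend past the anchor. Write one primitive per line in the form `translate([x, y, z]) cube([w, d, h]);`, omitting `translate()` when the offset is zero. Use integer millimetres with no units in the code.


translate([454, 193, 0]) cube([5920, 164, 2980]);
translate([454, 4899, 0]) cube([5920, 164, 2980]);
translate([454, 357, 0]) cube([164, 4542, 2980]);
translate([6210, 357, 0]) cube([164, 4542, 2980]);


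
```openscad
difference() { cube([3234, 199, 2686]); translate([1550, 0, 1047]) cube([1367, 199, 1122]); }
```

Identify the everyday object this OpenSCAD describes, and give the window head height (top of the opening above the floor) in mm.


A wall with a window opening. The window head height is 2169 mm.

A wall with a rectangular opening subtracted — a window. Sill at z = 1047, opening 1122 mm tall, so the head is at 1047 + 1122 = 2169 mm.


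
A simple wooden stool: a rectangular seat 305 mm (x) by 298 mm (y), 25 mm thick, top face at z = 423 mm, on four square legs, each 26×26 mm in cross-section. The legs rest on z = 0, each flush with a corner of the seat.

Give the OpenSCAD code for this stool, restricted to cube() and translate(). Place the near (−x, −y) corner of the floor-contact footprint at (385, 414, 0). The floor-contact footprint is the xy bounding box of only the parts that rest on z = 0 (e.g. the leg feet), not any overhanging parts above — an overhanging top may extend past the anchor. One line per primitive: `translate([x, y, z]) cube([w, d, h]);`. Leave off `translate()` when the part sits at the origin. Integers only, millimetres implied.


translate([385, 414, 398]) cube([305, 298, 25]);
translate([385, 414, 0]) cube([26, 26, 398]);
translate([664, 414, 0]) cube([26, 26, 398]);
translate([385, 686, 0]) cube([26, 26, 398]);
translate([664, 686, 0]) cube([26, 26, 398]);


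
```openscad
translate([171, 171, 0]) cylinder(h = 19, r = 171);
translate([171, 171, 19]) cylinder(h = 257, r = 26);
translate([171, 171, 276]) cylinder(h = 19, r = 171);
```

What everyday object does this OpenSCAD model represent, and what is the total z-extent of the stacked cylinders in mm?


A spool. The overall height is 295 mm.

Three coaxial cylinders, large–small–large — a spool. Two 19 mm flanges and a 257 mm core give 19 + 257 + 19 = 295 mm.


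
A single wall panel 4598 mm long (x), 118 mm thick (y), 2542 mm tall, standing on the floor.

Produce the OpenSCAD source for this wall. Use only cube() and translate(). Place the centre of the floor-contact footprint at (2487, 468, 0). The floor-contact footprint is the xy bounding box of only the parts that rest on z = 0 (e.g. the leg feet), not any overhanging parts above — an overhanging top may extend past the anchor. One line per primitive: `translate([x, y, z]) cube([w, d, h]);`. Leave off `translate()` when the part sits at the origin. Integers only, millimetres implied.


translate([188, 409, 0]) cube([4598, 118, 2542]);


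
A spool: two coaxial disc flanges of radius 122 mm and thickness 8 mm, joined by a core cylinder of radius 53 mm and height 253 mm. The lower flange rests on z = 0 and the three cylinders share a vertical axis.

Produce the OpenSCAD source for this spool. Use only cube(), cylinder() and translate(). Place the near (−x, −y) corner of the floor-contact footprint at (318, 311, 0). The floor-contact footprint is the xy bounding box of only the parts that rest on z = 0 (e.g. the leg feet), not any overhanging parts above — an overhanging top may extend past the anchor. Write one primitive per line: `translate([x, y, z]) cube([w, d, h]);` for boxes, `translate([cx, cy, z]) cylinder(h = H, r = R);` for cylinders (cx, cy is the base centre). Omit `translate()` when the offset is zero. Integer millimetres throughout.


translate([440, 433, 0]) cylinder(h = 8, r = 122);
translate([440, 433, 8]) cylinder(h = 253, r = 53);
translate([440, 433, 261]) cylinder(h = 8, r = 122);


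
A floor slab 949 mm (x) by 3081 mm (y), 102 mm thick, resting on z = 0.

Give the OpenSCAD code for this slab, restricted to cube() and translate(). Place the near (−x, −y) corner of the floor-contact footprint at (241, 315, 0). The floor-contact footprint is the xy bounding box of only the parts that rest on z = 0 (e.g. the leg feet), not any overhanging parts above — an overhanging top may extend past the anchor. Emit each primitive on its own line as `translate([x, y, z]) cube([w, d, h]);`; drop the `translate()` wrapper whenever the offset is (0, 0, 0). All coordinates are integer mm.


translate([241, 315, 0]) cube([949, 3081, 102]);


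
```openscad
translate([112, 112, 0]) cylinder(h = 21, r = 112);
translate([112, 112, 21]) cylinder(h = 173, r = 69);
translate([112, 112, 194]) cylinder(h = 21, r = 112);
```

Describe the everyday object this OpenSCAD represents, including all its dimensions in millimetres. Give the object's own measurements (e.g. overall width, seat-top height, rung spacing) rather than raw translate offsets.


A spool: two coaxial disc flanges of radius 112 mm and thickness 21 mm, joined by a core cylinder of radius 69 mm and height 173 mm. The lower flange rests on z = 0 and the three cylinders share a vertical axis.


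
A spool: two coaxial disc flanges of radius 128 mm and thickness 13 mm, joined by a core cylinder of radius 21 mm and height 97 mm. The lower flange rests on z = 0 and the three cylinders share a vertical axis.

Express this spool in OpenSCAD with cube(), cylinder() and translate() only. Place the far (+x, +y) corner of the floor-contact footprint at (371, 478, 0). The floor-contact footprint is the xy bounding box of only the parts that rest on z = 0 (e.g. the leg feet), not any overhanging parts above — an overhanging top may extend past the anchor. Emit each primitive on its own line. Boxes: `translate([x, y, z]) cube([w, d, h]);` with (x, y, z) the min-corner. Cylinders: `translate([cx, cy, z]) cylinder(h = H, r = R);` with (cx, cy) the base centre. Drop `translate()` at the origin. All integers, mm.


translate([243, 350, 0]) cylinder(h = 13, r = 128);
translate([243, 350, 13]) cylinder(h = 97, r = 21);
translate([243, 350, 110]) cylinder(h = 13, r = 128);


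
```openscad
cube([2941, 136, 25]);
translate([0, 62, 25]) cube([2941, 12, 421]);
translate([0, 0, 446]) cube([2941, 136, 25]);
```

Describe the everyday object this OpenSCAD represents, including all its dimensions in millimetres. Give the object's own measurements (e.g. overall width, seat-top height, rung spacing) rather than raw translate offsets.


An I-beam lying along x, 2941 mm long. Overall section height 471 mm. Two flanges 136 mm wide (y) and 25 mm thick, one on the floor and one at the top; a web 12 mm thick runs between them, centred on the flange width.


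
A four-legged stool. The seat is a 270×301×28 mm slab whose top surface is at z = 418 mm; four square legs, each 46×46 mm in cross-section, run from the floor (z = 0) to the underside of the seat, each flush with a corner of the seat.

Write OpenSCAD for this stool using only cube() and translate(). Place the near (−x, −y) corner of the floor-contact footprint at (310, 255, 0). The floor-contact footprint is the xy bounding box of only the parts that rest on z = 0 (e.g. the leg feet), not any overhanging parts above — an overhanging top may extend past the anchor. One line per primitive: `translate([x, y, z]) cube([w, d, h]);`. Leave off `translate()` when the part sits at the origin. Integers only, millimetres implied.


// leg_h = 418 - 28 = 390
translate([310, 255, 390]) cube([270, 301, 28]);
translate([310, 255, 0]) cube([46, 46, 390]);
translate([534, 255, 0]) cube([46, 46, 390]);
translate([310, 510, 0]) cube([46, 46, 390]);
translate([534, 510, 0]) cube([46, 46, 390]);


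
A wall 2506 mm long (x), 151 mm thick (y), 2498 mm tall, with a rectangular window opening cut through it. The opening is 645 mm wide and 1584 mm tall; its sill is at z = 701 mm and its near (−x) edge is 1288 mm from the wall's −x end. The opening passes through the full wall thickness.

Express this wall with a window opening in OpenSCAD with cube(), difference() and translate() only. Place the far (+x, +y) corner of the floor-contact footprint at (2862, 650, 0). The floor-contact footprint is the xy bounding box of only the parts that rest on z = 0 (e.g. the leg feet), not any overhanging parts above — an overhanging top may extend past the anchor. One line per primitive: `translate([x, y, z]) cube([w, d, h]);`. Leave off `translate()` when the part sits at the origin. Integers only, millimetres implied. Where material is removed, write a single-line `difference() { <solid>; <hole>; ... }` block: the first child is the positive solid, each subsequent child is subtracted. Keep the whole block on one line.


difference() { translate([356, 499, 0]) cube([2506, 151, 2498]); translate([1644, 499, 701]) cube([645, 151, 1584]); }


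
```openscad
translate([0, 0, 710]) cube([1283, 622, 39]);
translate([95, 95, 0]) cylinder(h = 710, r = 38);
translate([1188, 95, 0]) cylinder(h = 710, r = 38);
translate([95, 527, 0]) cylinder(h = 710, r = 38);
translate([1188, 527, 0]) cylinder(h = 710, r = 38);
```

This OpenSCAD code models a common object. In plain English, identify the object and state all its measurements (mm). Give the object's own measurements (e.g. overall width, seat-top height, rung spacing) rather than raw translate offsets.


A rectangular dining table. The top is 1283×622×39 mm with its upper surface at z = 749 mm. It stands on four round legs of 76 mm diameter, each leg's bounding box inset 57 mm from the nearest pair of top edges, running from the floor to the underside of the top.


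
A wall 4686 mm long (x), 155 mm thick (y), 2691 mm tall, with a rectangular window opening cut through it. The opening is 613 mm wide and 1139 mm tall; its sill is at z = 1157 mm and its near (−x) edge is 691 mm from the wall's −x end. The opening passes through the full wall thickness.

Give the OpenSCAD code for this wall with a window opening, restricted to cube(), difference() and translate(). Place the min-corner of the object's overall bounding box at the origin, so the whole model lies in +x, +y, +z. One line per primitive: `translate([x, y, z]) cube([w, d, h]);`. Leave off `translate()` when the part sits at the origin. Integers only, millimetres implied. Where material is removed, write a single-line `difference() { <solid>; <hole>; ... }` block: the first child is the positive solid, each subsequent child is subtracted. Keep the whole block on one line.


difference() { cube([4686, 155, 2691]); translate([691, 0, 1157]) cube([613, 155, 1139]); }


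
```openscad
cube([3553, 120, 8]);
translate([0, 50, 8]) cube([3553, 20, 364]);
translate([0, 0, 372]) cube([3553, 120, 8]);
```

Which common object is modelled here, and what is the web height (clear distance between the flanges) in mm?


An I-beam. The web height is 364 mm.

Two wide flanges with a thin centred web — an I-beam. Overall 380 mm minus two 8 mm flanges gives a web of 380 − 2·8 = 364 mm.


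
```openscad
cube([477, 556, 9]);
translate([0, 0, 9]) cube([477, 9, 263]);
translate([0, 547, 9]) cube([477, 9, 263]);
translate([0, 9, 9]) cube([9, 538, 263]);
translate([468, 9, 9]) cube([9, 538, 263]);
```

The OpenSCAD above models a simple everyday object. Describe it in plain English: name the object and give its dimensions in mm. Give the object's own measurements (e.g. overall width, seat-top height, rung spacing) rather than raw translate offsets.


An open-topped rectangular box: outside dimensions 477×556×272 mm, with a uniform wall and base thickness of 9 mm. The base is a full 477×556 slab on the floor; four walls sit on top of the base. The front and back walls (the −y and +y sides) span the full width; the two side walls fit between them.


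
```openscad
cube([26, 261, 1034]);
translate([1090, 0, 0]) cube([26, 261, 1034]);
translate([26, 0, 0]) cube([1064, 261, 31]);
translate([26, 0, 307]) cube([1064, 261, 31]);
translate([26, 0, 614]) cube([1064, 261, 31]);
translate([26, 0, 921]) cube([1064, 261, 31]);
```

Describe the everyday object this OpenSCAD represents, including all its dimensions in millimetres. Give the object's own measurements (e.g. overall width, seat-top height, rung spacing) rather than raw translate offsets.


An open bookshelf. Two side panels, each 26 mm thick, 261 mm deep and 1034 mm tall, stand 1116 mm apart (outside-to-outside). Between them sit 4 shelves, each 31 mm thick and 261 mm deep, spanning the full gap between the sides. The bottom shelf rests on the floor (its underside at z = 0) and the clear gap between one shelf's top and the next shelf's underside is 276 mm.


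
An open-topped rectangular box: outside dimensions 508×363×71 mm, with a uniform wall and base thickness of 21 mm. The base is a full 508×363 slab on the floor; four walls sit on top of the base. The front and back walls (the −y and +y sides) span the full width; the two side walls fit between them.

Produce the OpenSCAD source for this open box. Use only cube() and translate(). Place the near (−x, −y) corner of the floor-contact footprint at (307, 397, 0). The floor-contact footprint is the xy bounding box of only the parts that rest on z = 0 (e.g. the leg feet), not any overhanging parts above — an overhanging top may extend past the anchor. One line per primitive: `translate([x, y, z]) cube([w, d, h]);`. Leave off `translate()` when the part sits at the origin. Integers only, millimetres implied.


translate([307, 397, 0]) cube([508, 363, 21]);
translate([307, 397, 21]) cube([508, 21, 50]);
translate([307, 739, 21]) cube([508, 21, 50]);
translate([307, 418, 21]) cube([21, 321, 50]);
translate([794, 418, 21]) cube([21, 321, 50]);


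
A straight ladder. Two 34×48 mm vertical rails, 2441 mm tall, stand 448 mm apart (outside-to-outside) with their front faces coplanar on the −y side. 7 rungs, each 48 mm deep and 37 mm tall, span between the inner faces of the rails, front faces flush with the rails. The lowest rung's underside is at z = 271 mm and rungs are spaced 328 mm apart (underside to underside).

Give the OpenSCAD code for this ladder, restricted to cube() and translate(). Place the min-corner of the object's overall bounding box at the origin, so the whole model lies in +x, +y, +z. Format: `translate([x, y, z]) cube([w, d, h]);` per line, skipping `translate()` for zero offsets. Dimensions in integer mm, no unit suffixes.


cube([34, 48, 2441]);
translate([414, 0, 0]) cube([34, 48, 2441]);
translate([34, 0, 271]) cube([380, 48, 37]);
translate([34, 0, 599]) cube([380, 48, 37]);
translate([34, 0, 927]) cube([380, 48, 37]);
translate([34, 0, 1255]) cube([380, 48, 37]);
translate([34, 0, 1583]) cube([380, 48, 37]);
translate([34, 0, 1911]) cube([380, 48, 37]);
translate([34, 0, 2239]) cube([380, 48, 37]);


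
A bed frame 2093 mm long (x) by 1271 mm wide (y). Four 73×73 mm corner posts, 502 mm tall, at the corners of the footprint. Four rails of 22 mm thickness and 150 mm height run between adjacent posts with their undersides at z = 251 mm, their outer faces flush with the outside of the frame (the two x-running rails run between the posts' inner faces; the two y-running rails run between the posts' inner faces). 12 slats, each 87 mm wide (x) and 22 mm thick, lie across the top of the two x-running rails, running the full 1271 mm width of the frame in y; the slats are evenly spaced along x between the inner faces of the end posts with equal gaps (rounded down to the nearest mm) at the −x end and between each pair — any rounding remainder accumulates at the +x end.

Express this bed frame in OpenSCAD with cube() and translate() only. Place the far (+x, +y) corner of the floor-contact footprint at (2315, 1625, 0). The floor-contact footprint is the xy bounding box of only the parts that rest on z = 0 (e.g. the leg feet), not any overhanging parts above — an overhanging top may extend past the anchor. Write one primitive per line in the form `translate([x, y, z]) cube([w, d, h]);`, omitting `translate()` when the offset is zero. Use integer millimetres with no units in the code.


// slat z = rail_z + rail_h = 251 + 150 = 401
// slat gap = ⌊(1947 − 12·87) / 13⌋ = 69
translate([222, 354, 0]) cube([73, 73, 502]);
translate([222, 1552, 0]) cube([73, 73, 502]);
translate([2242, 354, 0]) cube([73, 73, 502]);
translate([2242, 1552, 0]) cube([73, 73, 502]);
translate([295, 354, 251]) cube([1947, 22, 150]);
translate([295, 1603, 251]) cube([1947, 22, 150]);
translate([222, 427, 251]) cube([22, 1125, 150]);
translate([2293, 427, 251]) cube([22, 1125, 150]);
translate([364, 354, 401]) cube([87, 1271, 22]);
translate([520, 354, 401]) cube([87, 1271, 22]);
translate([676, 354, 401]) cube([87, 1271, 22]);
translate([832, 354, 401]) cube([87, 1271, 22]);
translate([988, 354, 401]) cube([87, 1271, 22]);
translate([1144, 354, 401]) cube([87, 1271, 22]);
translate([1300, 354, 401]) cube([87, 1271, 22]);
translate([1456, 354, 401]) cube([87, 1271, 22]);
translate([1612, 354, 401]) cube([87, 1271, 22]);
translate([1768, 354, 401]) cube([87, 1271, 22]);
translate([1924, 354, 401]) cube([87, 1271, 22]);
translate([2080, 354, 401]) cube([87, 1271, 22]);


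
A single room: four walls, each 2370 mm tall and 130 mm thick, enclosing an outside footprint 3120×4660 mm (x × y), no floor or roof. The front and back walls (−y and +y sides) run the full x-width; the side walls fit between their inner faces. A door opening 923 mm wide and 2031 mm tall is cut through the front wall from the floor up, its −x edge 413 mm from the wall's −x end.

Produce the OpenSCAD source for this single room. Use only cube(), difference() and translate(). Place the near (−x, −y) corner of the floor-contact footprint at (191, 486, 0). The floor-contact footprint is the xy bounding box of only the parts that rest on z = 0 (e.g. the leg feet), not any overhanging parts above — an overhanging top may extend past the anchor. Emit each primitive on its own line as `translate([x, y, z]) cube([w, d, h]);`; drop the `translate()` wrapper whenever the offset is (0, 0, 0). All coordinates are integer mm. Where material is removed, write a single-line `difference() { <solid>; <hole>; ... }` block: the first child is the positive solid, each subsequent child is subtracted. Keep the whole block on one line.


difference() { translate([191, 486, 0]) cube([3120, 130, 2370]); translate([604, 486, 0]) cube([923, 130, 2031]); }
translate([191, 5016, 0]) cube([3120, 130, 2370]);
translate([191, 616, 0]) cube([130, 4400, 2370]);
translate([3181, 616, 0]) cube([130, 4400, 2370]);


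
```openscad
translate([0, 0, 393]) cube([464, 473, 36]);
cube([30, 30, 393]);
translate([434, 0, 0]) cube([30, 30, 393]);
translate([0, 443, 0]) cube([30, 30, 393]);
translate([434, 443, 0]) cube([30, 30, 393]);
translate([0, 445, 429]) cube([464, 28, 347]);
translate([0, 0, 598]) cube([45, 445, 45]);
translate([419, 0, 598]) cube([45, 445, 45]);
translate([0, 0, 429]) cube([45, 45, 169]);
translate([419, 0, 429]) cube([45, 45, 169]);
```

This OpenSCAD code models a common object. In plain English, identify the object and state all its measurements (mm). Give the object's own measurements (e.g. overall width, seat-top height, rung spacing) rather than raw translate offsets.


A chair. The seat is a 464×473×36 mm slab with its top at z = 429 mm, on four 30×30 mm corner legs (flush with the seat edges, standing on z = 0). A flat backrest 28 mm thick, 347 mm tall, spans the full seat width and rises from the seat top along its +y edge, rear face flush with the rear of the seat. Two armrests of 45×45 mm section run along each side from the seat's front edge to the front of the backrest, top faces 214 mm above the seat top and outer faces flush with the seat's x-edges; a 45×45 mm post under the front of each armrest stands on the seat at the front corner.


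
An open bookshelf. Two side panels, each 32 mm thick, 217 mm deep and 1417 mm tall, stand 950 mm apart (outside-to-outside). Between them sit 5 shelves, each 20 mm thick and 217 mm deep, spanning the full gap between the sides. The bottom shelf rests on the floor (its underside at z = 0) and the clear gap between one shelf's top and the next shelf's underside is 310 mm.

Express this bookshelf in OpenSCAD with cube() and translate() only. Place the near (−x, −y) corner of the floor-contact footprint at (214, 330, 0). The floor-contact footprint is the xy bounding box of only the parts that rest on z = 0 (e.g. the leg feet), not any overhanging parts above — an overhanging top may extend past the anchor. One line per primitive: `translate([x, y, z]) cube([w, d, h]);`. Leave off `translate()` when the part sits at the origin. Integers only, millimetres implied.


translate([214, 330, 0]) cube([32, 217, 1417]);
translate([1132, 330, 0]) cube([32, 217, 1417]);
translate([246, 330, 0]) cube([886, 217, 20]);
translate([246, 330, 330]) cube([886, 217, 20]);
translate([246, 330, 660]) cube([886, 217, 20]);
translate([246, 330, 990]) cube([886, 217, 20]);
translate([246, 330, 1320]) cube([886, 217, 20]);


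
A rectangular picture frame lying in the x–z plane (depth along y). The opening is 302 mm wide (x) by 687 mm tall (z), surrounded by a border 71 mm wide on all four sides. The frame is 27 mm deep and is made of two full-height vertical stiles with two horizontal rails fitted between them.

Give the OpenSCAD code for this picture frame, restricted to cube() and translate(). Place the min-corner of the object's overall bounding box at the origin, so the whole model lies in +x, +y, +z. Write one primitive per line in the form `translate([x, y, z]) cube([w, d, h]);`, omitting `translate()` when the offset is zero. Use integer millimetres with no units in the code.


cube([71, 27, 829]);
translate([373, 0, 0]) cube([71, 27, 829]);
translate([71, 0, 0]) cube([302, 27, 71]);
translate([71, 0, 758]) cube([302, 27, 71]);


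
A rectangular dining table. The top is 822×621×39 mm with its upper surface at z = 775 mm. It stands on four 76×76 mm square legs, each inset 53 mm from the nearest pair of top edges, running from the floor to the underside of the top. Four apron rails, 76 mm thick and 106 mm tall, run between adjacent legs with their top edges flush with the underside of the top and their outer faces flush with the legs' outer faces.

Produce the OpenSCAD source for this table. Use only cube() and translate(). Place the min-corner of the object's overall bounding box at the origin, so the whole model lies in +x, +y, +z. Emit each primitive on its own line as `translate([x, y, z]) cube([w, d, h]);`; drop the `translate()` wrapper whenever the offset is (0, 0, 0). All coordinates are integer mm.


translate([0, 0, 736]) cube([822, 621, 39]);
translate([53, 53, 0]) cube([76, 76, 736]);
translate([693, 53, 0]) cube([76, 76, 736]);
translate([53, 492, 0]) cube([76, 76, 736]);
translate([693, 492, 0]) cube([76, 76, 736]);
translate([129, 53, 630]) cube([564, 76, 106]);
translate([129, 492, 630]) cube([564, 76, 106]);
translate([53, 129, 630]) cube([76, 363, 106]);
translate([693, 129, 630]) cube([76, 363, 106]);


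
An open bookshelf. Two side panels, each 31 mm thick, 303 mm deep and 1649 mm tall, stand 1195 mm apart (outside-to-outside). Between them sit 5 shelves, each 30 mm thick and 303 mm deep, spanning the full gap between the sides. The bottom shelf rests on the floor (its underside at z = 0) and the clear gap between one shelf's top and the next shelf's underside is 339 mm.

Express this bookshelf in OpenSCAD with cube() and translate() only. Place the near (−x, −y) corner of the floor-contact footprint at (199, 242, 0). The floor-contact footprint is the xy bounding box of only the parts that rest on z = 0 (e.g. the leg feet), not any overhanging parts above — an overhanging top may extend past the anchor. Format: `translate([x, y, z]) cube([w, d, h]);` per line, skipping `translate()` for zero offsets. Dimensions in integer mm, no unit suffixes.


translate([199, 242, 0]) cube([31, 303, 1649]);
translate([1363, 242, 0]) cube([31, 303, 1649]);
translate([230, 242, 0]) cube([1133, 303, 30]);
translate([230, 242, 369]) cube([1133, 303, 30]);
translate([230, 242, 738]) cube([1133, 303, 30]);
translate([230, 242, 1107]) cube([1133, 303, 30]);
translate([230, 242, 1476]) cube([1133, 303, 30]);


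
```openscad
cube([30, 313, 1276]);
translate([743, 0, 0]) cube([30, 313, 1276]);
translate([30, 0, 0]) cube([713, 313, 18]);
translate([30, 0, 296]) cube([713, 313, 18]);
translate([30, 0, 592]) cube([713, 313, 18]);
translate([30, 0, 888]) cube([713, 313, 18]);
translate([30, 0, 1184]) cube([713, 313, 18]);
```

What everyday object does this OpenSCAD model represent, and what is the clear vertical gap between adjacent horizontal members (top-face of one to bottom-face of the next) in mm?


A bookshelf. The clear shelf gap is 278 mm.

Two tall side panels with 5 horizontal boards between them — a bookshelf. The first two shelf undersides are at z = 0 and z = 296; with shelf thickness 18, the clear gap is 296 − 0 − 18 = 278 mm.


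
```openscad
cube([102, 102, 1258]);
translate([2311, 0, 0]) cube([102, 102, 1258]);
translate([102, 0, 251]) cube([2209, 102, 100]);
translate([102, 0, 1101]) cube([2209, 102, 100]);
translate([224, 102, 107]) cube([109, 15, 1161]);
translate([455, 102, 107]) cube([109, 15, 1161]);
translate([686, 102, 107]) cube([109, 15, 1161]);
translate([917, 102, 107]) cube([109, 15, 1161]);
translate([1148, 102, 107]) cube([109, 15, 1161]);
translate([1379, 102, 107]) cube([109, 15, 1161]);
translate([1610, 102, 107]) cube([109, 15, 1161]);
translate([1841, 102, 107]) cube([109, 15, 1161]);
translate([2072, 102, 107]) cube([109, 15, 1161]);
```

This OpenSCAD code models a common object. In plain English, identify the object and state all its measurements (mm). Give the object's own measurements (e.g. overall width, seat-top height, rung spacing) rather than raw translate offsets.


A fence section. Two 102×102 mm posts, 1258 mm tall, stand on the floor with a clear span of 2209 mm between their inner faces. Two horizontal rails of 102×100 mm section span the gap between the posts with their undersides at z = 251 mm and z = 1101 mm, flush with the posts' −y face. 9 pickets, each 109 mm wide, 15 mm thick and 1161 mm tall, are fixed to the +y face of the rails with their bottoms at z = 107 mm, spaced across the span with a 122 mm gap after the −x post and between neighbouring pickets, with 130 mm left before the +x post.


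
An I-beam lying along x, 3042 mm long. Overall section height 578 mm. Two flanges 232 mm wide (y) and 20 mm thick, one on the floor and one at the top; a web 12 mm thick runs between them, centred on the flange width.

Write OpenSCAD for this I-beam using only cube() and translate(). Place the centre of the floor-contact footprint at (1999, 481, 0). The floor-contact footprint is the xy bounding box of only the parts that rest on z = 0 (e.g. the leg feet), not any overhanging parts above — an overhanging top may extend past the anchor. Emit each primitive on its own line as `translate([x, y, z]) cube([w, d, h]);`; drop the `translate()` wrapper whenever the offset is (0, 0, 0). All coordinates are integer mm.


translate([478, 365, 0]) cube([3042, 232, 20]);
translate([478, 475, 20]) cube([3042, 12, 538]);
translate([478, 365, 558]) cube([3042, 232, 20]);


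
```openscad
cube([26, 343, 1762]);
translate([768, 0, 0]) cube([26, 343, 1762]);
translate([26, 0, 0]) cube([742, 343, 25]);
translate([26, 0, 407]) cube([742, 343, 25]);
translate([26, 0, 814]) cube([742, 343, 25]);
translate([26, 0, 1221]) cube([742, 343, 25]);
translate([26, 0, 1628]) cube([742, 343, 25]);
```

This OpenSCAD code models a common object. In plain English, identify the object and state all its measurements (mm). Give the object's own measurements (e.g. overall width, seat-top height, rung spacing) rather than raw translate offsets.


An open bookshelf. Two side panels, each 26 mm thick, 343 mm deep and 1762 mm tall, stand 794 mm apart (outside-to-outside). Between them sit 5 shelves, each 25 mm thick and 343 mm deep, spanning the full gap between the sides. The bottom shelf rests on the floor (its underside at z = 0) and the clear gap between one shelf's top and the next shelf's underside is 382 mm.
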